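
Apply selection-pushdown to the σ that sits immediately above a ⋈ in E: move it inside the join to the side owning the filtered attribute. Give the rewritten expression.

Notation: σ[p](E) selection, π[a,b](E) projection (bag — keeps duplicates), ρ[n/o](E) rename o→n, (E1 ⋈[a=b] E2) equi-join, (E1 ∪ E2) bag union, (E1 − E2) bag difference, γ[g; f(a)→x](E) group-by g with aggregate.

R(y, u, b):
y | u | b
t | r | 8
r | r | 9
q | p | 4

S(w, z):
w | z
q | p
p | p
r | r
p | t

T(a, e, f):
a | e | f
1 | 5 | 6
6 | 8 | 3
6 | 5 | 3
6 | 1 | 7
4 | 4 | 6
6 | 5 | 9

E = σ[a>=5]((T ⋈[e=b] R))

σ filters on a, owned by the left side.
E' = (σ[a>=5](T) ⋈[e=b] R)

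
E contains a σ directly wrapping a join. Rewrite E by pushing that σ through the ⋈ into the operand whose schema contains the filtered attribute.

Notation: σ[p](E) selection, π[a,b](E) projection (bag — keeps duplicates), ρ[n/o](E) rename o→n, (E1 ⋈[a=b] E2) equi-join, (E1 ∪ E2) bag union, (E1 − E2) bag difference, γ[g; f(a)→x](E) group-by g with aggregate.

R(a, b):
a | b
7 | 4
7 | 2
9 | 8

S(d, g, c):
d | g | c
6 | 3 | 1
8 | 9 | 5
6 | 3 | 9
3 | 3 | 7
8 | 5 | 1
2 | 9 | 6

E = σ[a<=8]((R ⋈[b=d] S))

σ filters on a, owned by the left side.
E' = (σ[a<=8](R) ⋈[b=d] S)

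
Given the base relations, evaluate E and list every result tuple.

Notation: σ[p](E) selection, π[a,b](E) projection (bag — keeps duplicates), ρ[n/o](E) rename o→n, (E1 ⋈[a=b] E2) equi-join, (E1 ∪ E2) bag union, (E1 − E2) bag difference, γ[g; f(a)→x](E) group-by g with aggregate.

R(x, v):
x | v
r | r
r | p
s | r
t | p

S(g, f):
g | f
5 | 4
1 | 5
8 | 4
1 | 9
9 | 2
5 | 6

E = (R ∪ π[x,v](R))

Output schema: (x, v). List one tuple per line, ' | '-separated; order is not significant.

Row counts bottom-up:
  R → 4
  R → 4
  π[x,v](R) → 4
  (R ∪ π[x,v](R)) → 8

== RESULT ==
x | v
r | p
r | p
r | r
r | r
s | r
s | r
t | p
t | p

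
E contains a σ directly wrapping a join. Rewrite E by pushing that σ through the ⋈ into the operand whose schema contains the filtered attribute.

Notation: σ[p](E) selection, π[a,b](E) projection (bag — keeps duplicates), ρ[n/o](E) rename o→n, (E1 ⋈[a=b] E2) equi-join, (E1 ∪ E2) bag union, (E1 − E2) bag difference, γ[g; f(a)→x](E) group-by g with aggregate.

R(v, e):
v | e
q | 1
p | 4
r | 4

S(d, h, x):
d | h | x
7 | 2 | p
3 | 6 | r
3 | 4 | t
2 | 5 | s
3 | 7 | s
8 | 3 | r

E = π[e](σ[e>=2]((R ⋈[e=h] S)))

σ filters on e, owned by the left side.
E' = π[e]((σ[e>=2](R) ⋈[e=h] S))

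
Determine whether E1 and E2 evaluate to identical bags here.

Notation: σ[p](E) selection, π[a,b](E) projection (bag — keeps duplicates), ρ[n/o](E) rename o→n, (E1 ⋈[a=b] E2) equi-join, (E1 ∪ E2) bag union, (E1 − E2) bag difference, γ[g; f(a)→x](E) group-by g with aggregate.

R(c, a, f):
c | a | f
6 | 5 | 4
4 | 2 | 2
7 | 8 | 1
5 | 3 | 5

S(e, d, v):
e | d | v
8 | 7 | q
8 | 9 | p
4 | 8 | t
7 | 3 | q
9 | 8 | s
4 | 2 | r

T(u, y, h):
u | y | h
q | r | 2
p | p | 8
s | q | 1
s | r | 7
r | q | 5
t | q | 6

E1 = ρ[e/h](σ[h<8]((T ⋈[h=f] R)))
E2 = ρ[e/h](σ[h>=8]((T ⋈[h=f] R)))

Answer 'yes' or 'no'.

E1 subexpression sizes:
  T → 6
  R → 4
  (T ⋈[h=f] R) → 3
  σ[h<8]((T ⋈[h=f] R)) → 3
  ρ[e/h](σ[h<8]((T ⋈[h=f] R))) → 3
E2 subexpression sizes:
  T → 6
  R → 4
  (T ⋈[h=f] R) → 3
  σ[h>=8]((T ⋈[h=f] R)) → 0
  ρ[e/h](σ[h>=8]((T ⋈[h=f] R))) → 0

E1 result:
u | y | e | c | a | f
q | r | 2 | 4 | 2 | 2
r | q | 5 | 5 | 3 | 5
s | q | 1 | 7 | 8 | 1
E2 result:
u | y | e | c | a | f
(0 rows)
Witness: ('q', 'r', 2, 4, 2, 2) appears 1× in E1 but 0× in E2.

no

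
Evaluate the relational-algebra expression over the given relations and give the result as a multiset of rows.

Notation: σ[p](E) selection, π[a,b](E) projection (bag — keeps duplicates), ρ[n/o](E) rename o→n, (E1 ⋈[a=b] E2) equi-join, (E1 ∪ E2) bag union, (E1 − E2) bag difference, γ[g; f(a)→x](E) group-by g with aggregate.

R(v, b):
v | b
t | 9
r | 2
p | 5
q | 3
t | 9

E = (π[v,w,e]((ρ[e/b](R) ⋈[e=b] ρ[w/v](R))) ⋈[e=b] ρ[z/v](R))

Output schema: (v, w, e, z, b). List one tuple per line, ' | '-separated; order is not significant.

Subexpression sizes:
  R → 5
  ρ[e/b](R) → 5
  R → 5
  ρ[w/v](R) → 5
  (ρ[e/b](R) ⋈[e=b] ρ[w/v](R)) → 7
  π[v,w,e]((ρ[e/b](R) ⋈[e=b] ρ[w/v](R))) → 7
  R → 5
  ρ[z/v](R) → 5
  (π[v,w,e]((ρ[e/b](R) ⋈[e=b] ρ[w/v](R))) ⋈[e=b] ρ[z/v](R)) → 11

== RESULT ==
v | w | e | z | b
p | p | 5 | p | 5
q | q | 3 | q | 3
r | r | 2 | r | 2
t | t | 9 | t | 9
t | t | 9 | t | 9
t | t | 9 | t | 9
t | t | 9 | t | 9
t | t | 9 | t | 9
t | t | 9 | t | 9
t | t | 9 | t | 9
t | t | 9 | t | 9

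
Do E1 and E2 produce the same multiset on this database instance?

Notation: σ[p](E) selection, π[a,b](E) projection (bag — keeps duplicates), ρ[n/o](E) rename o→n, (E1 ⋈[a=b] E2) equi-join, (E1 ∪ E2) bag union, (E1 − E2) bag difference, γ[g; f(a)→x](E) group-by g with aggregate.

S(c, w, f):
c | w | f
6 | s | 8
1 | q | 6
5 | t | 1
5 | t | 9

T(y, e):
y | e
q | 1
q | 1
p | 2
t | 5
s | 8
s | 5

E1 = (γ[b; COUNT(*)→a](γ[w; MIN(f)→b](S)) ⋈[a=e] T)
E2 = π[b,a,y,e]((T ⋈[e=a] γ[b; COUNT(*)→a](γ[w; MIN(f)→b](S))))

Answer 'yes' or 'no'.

E1 subexpression sizes:
  S → 4
  γ[w; MIN(f)→b](S) → 3
  γ[b; COUNT(*)→a](γ[w; MIN(f)→b](S)) → 3
  T → 6
  (γ[b; COUNT(*)→a](γ[w; MIN(f)→b](S)) ⋈[a=e] T) → 6
E2 subexpression sizes:
  T → 6
  S → 4
  γ[w; MIN(f)→b](S) → 3
  γ[b; COUNT(*)→a](γ[w; MIN(f)→b](S)) → 3
  (T ⋈[e=a] γ[b; COUNT(*)→a](γ[w; MIN(f)→b](S))) → 6
  π[b,a,y,e]((T ⋈[e=a] γ[b; COUNT(*)→a](γ[w; MIN(f)→b](S)))) → 6

E1 and E2 produce the same multiset:
b | a | y | e
1 | 1 | q | 1
1 | 1 | q | 1
6 | 1 | q | 1
6 | 1 | q | 1
8 | 1 | q | 1
8 | 1 | q | 1

yes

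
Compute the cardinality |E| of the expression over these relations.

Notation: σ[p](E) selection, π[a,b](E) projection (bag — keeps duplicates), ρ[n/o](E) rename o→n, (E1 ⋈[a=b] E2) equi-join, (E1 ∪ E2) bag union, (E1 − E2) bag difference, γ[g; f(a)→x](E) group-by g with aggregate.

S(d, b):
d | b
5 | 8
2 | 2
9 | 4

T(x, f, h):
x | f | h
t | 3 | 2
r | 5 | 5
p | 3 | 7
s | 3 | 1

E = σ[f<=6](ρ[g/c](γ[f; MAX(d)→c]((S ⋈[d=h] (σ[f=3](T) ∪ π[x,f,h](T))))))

Row counts bottom-up:
  S → 3
  T → 4
  σ[f=3](T) → 3
  T → 4
  π[x,f,h](T) → 4
  (σ[f=3](T) ∪ π[x,f,h](T)) → 7
  (S ⋈[d=h] (σ[f=3](T) ∪ π[x,f,h](T))) → 3
  γ[f; MAX(d)→c]((S ⋈[d=h] (σ[f=3](T) ∪ π[x,f,h](T)))) → 2
  ρ[g/c](γ[f; MAX(d)→c]((S ⋈[d=h] (σ[f=3](T) ∪ π[x,f,h](T))))) → 2
  σ[f<=6](ρ[g/c](γ[f; MAX(d)→c]((S ⋈[d=h] (σ[f=3](T) ∪ π[x,f,h](T)))))) → 2

|E| = 2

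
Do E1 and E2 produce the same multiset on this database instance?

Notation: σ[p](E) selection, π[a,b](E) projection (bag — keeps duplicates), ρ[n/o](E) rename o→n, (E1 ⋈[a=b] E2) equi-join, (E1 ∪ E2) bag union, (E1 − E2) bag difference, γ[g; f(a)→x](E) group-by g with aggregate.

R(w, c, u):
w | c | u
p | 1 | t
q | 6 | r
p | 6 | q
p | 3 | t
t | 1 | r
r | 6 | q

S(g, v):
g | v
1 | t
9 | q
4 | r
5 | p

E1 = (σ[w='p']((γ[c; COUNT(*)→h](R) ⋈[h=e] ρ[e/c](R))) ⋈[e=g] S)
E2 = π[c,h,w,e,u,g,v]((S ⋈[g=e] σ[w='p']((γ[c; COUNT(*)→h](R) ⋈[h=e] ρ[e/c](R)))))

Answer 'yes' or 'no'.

E1 per-node cardinality:
  R → 6
  γ[c; COUNT(*)→h](R) → 3
  R → 6
  ρ[e/c](R) → 6
  (γ[c; COUNT(*)→h](R) ⋈[h=e] ρ[e/c](R)) → 3
  σ[w='p']((γ[c; COUNT(*)→h](R) ⋈[h=e] ρ[e/c](R))) → 2
  S → 4
  (σ[w='p']((γ[c; COUNT(*)→h](R) ⋈[h=e] ρ[e/c](R))) ⋈[e=g] S) → 1
E2 per-node cardinality:
  S → 4
  R → 6
  γ[c; COUNT(*)→h](R) → 3
  R → 6
  ρ[e/c](R) → 6
  (γ[c; COUNT(*)→h](R) ⋈[h=e] ρ[e/c](R)) → 3
  σ[w='p']((γ[c; COUNT(*)→h](R) ⋈[h=e] ρ[e/c](R))) → 2
  (S ⋈[g=e] σ[w='p']((γ[c; COUNT(*)→h](R) ⋈[h=e] ρ[e/c](R)))) → 1
  π[c,h,w,e,u,g,v]((S ⋈[g=e] σ[w='p']((γ[c; COUNT(*)→h](R) ⋈[h=e] ρ[e/c](R))))) → 1

E1 and E2 produce the same multiset:
c | h | w | e | u | g | v
3 | 1 | p | 1 | t | 1 | t

yes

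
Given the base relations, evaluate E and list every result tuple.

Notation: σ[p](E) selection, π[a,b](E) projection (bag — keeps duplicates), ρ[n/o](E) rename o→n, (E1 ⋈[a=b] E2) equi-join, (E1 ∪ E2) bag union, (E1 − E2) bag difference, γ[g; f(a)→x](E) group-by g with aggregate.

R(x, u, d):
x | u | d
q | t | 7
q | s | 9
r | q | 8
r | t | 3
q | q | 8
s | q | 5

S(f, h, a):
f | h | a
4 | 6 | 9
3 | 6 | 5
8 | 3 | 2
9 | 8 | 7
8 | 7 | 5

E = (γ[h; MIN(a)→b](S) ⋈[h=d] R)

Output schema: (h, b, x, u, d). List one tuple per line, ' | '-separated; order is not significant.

Stepwise |·|:
  S → 5
  γ[h; MIN(a)→b](S) → 4
  R → 6
  (γ[h; MIN(a)→b](S) ⋈[h=d] R) → 4

== RESULT ==
h | b | x | u | d
3 | 2 | r | t | 3
7 | 5 | q | t | 7
8 | 7 | q | q | 8
8 | 7 | r | q | 8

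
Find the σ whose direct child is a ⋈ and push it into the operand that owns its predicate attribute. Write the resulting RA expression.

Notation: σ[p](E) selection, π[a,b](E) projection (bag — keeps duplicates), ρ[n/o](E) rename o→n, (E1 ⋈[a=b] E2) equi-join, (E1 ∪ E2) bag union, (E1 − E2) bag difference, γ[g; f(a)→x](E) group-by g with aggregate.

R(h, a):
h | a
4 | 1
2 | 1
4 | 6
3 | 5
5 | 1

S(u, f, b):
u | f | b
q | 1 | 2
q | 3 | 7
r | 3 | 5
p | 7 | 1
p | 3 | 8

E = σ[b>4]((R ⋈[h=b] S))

σ filters on b, owned by the right side.
E' = (R ⋈[h=b] σ[b>4](S))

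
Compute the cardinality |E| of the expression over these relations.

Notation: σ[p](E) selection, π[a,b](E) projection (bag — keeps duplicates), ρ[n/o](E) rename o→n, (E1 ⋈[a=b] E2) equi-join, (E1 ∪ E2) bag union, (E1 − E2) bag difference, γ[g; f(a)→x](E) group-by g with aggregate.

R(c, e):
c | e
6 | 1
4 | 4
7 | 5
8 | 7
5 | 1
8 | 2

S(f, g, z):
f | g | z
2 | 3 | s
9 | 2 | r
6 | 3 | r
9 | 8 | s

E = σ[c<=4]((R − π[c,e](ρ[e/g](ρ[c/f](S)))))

Per-node cardinality:
  R → 6
  S → 4
  ρ[c/f](S) → 4
  ρ[e/g](ρ[c/f](S)) → 4
  π[c,e](ρ[e/g](ρ[c/f](S))) → 4
  (R − π[c,e](ρ[e/g](ρ[c/f](S)))) → 6
  σ[c<=4]((R − π[c,e](ρ[e/g](ρ[c/f](S))))) → 1

|E| = 1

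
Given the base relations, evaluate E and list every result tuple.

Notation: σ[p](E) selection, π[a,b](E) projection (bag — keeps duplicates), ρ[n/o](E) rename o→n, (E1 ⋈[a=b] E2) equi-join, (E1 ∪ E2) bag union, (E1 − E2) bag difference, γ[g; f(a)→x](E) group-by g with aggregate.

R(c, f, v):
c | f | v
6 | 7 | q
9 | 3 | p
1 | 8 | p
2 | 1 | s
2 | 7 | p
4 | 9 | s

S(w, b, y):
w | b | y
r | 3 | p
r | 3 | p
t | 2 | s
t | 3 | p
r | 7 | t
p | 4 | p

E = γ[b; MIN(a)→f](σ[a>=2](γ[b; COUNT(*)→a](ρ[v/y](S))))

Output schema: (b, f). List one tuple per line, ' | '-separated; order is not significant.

Stepwise |·|:
  S → 6
  ρ[v/y](S) → 6
  γ[b; COUNT(*)→a](ρ[v/y](S)) → 4
  σ[a>=2](γ[b; COUNT(*)→a](ρ[v/y](S))) → 1
  γ[b; MIN(a)→f](σ[a>=2](γ[b; COUNT(*)→a](ρ[v/y](S)))) → 1

== RESULT ==
b | f
3 | 3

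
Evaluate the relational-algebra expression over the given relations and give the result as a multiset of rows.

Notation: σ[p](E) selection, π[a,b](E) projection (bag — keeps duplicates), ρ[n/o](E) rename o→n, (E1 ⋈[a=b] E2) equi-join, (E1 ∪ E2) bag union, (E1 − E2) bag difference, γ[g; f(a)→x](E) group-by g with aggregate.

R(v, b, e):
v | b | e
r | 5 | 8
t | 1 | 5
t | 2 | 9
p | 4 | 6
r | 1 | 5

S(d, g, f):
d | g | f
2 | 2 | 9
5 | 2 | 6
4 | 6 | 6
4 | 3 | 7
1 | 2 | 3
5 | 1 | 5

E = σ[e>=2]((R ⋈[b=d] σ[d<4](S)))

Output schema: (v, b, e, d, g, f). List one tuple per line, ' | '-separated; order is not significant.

Stepwise |·|:
  R → 5
  S → 6
  σ[d<4](S) → 2
  (R ⋈[b=d] σ[d<4](S)) → 3
  σ[e>=2]((R ⋈[b=d] σ[d<4](S))) → 3

== RESULT ==
v | b | e | d | g | f
r | 1 | 5 | 1 | 2 | 3
t | 1 | 5 | 1 | 2 | 3
t | 2 | 9 | 2 | 2 | 9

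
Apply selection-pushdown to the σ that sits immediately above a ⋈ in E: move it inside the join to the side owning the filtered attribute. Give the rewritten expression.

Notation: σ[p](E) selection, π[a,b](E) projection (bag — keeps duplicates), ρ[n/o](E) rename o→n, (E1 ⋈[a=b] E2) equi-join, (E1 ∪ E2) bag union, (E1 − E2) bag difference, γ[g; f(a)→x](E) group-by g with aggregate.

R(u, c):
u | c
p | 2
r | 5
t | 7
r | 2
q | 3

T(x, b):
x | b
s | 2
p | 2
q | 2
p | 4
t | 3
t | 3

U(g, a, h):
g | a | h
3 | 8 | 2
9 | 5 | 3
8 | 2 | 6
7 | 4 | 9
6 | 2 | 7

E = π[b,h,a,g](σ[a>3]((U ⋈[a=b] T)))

σ filters on a, owned by the left side.
E' = π[b,h,a,g]((σ[a>3](U) ⋈[a=b] T))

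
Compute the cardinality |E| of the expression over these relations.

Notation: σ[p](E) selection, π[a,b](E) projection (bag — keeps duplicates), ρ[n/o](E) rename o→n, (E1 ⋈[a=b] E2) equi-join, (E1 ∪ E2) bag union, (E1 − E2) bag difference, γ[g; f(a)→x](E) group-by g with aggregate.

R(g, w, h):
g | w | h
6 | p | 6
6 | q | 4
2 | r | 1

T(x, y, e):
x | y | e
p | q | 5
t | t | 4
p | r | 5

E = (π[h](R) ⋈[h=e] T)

Subexpression sizes:
  R → 3
  π[h](R) → 3
  T → 3
  (π[h](R) ⋈[h=e] T) → 1

|E| = 1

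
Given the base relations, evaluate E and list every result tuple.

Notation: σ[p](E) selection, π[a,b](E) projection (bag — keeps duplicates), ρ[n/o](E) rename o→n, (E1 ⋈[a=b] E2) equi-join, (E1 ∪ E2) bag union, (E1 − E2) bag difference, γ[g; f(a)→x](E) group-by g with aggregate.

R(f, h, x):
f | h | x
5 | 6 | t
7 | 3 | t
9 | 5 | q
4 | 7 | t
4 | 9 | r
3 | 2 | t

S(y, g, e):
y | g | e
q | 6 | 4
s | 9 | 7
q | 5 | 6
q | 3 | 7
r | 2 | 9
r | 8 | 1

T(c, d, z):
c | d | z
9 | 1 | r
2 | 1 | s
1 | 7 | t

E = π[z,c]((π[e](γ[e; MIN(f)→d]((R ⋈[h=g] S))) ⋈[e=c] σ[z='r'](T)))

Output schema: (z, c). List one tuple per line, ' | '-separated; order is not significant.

Stepwise |·|:
  R → 6
  S → 6
  (R ⋈[h=g] S) → 5
  γ[e; MIN(f)→d]((R ⋈[h=g] S)) → 4
  π[e](γ[e; MIN(f)→d]((R ⋈[h=g] S))) → 4
  T → 3
  σ[z='r'](T) → 1
  (π[e](γ[e; MIN(f)→d]((R ⋈[h=g] S))) ⋈[e=c] σ[z='r'](T)) → 1
  π[z,c]((π[e](γ[e; MIN(f)→d]((R ⋈[h=g] S))) ⋈[e=c] σ[z='r'](T))) → 1

== RESULT ==
z | c
r | 9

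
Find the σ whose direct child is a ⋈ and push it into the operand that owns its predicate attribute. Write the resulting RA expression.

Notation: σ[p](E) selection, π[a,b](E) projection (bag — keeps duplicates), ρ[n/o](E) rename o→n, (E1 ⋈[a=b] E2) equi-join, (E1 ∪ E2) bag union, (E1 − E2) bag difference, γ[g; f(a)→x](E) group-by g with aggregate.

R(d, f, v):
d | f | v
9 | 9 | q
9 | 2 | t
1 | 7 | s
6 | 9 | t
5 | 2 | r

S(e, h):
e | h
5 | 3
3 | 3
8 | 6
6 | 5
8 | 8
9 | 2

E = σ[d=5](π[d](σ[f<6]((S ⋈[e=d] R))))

σ filters on f, owned by the right side.
E' = σ[d=5](π[d]((S ⋈[e=d] σ[f<6](R))))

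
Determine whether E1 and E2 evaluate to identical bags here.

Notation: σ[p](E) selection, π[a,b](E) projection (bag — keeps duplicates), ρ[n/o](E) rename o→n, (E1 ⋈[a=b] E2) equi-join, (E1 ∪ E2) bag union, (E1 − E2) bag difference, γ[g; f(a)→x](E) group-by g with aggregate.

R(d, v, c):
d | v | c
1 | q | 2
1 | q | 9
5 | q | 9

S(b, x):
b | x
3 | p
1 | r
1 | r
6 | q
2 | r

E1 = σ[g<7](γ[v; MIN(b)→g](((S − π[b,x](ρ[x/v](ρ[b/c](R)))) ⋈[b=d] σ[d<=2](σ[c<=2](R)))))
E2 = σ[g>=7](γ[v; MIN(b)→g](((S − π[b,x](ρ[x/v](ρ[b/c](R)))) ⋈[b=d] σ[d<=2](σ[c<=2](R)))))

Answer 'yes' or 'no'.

E1 per-node cardinality:
  S → 5
  R → 3
  ρ[b/c](R) → 3
  ρ[x/v](ρ[b/c](R)) → 3
  π[b,x](ρ[x/v](ρ[b/c](R))) → 3
  (S − π[b,x](ρ[x/v](ρ[b/c](R)))) → 5
  R → 3
  σ[c<=2](R) → 1
  σ[d<=2](σ[c<=2](R)) → 1
  ((S − π[b,x](ρ[x/v](ρ[b/c](R)))) ⋈[b=d] σ[d<=2](σ[c<=2](R))) → 2
  γ[v; MIN(b)→g](((S − π[b,x](ρ[x/v](ρ[b/c](R)))) ⋈[b=d] σ[d<=2](σ[c<=2](R)))) → 1
  σ[g<7](γ[v; MIN(b)→g](((S − π[b,x](ρ[x/v](ρ[b/c](R)))) ⋈[b=d] σ[d<=2](σ[c<=2](R))))) → 1
E2 per-node cardinality:
  S → 5
  R → 3
  ρ[b/c](R) → 3
  ρ[x/v](ρ[b/c](R)) → 3
  π[b,x](ρ[x/v](ρ[b/c](R))) → 3
  (S − π[b,x](ρ[x/v](ρ[b/c](R)))) → 5
  R → 3
  σ[c<=2](R) → 1
  σ[d<=2](σ[c<=2](R)) → 1
  ((S − π[b,x](ρ[x/v](ρ[b/c](R)))) ⋈[b=d] σ[d<=2](σ[c<=2](R))) → 2
  γ[v; MIN(b)→g](((S − π[b,x](ρ[x/v](ρ[b/c](R)))) ⋈[b=d] σ[d<=2](σ[c<=2](R)))) → 1
  σ[g>=7](γ[v; MIN(b)→g](((S − π[b,x](ρ[x/v](ρ[b/c](R)))) ⋈[b=d] σ[d<=2](σ[c<=2](R))))) → 0

E1 result:
v | g
q | 1
E2 result:
v | g
(0 rows)
Witness: ('q', 1) appears 1× in E1 but 0× in E2.

no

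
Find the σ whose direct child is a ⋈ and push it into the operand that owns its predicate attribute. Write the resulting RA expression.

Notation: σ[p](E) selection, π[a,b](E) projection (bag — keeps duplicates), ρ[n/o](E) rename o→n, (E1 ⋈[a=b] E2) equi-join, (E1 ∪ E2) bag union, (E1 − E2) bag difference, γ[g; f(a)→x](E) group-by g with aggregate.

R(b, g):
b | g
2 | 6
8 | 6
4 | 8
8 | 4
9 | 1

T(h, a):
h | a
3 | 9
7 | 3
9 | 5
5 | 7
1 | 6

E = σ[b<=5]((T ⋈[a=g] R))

σ filters on b, owned by the right side.
E' = (T ⋈[a=g] σ[b<=5](R))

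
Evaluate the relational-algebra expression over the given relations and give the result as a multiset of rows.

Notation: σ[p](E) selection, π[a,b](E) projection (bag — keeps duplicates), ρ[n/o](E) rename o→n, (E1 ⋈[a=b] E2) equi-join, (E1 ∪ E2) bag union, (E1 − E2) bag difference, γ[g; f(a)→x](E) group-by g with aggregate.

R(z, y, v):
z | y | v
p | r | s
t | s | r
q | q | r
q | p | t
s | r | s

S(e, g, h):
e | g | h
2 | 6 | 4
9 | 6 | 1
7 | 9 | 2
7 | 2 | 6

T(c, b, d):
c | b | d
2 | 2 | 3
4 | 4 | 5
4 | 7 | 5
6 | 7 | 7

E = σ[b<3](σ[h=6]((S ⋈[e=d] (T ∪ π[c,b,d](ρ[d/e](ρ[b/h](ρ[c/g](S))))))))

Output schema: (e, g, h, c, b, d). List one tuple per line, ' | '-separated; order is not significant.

Per-node cardinality:
  S → 4
  T → 4
  S → 4
  ρ[c/g](S) → 4
  ρ[b/h](ρ[c/g](S)) → 4
  ρ[d/e](ρ[b/h](ρ[c/g](S))) → 4
  π[c,b,d](ρ[d/e](ρ[b/h](ρ[c/g](S)))) → 4
  (T ∪ π[c,b,d](ρ[d/e](ρ[b/h](ρ[c/g](S))))) → 8
  (S ⋈[e=d] (T ∪ π[c,b,d](ρ[d/e](ρ[b/h](ρ[c/g](S)))))) → 8
  σ[h=6]((S ⋈[e=d] (T ∪ π[c,b,d](ρ[d/e](ρ[b/h](ρ[c/g](S))))))) → 3
  σ[b<3](σ[h=6]((S ⋈[e=d] (T ∪ π[c,b,d](ρ[d/e](ρ[b/h](ρ[c/g](S)))))))) → 1

== RESULT ==
e | g | h | c | b | d
7 | 2 | 6 | 9 | 2 | 7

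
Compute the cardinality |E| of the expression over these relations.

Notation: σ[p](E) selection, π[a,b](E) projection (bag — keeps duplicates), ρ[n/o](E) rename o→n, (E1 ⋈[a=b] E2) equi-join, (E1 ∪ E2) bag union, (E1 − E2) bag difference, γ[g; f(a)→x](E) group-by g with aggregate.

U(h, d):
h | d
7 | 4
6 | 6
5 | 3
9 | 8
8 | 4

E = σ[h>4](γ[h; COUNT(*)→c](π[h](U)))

Stepwise |·|:
  U → 5
  π[h](U) → 5
  γ[h; COUNT(*)→c](π[h](U)) → 5
  σ[h>4](γ[h; COUNT(*)→c](π[h](U))) → 5

|E| = 5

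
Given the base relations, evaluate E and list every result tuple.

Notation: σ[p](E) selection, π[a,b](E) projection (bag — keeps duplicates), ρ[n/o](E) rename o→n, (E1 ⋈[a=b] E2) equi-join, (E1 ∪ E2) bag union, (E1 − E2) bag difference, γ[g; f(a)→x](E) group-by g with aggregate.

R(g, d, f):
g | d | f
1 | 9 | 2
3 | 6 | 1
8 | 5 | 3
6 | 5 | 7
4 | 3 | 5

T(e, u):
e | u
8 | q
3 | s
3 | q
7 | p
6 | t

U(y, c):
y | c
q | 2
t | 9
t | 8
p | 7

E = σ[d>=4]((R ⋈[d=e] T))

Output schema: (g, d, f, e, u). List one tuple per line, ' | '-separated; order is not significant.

Row counts bottom-up:
  R → 5
  T → 5
  (R ⋈[d=e] T) → 3
  σ[d>=4]((R ⋈[d=e] T)) → 1

== RESULT ==
g | d | f | e | u
3 | 6 | 1 | 6 | t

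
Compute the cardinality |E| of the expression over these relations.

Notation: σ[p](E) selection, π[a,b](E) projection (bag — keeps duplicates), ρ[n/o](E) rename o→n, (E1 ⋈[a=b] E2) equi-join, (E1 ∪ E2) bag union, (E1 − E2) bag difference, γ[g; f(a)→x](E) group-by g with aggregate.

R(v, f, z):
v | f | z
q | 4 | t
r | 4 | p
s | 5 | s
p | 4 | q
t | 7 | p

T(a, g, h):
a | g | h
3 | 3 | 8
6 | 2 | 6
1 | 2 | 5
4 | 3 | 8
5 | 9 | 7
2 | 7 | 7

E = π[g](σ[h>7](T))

Per-node cardinality:
  T → 6
  σ[h>7](T) → 2
  π[g](σ[h>7](T)) → 2

|E| = 2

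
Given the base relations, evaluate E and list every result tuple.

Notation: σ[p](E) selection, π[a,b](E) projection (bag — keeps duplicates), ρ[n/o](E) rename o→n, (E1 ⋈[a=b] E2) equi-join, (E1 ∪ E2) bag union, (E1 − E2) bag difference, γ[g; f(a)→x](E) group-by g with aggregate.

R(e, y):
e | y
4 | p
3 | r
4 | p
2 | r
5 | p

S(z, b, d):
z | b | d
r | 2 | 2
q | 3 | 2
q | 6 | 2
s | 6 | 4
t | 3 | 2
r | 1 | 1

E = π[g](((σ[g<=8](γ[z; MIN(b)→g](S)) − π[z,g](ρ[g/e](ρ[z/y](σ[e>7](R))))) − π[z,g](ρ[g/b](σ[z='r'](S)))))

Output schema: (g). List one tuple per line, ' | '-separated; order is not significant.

Per-node cardinality:
  S → 6
  γ[z; MIN(b)→g](S) → 4
  σ[g<=8](γ[z; MIN(b)→g](S)) → 4
  R → 5
  σ[e>7](R) → 0
  ρ[z/y](σ[e>7](R)) → 0
  ρ[g/e](ρ[z/y](σ[e>7](R))) → 0
  π[z,g](ρ[g/e](ρ[z/y](σ[e>7](R)))) → 0
  (σ[g<=8](γ[z; MIN(b)→g](S)) − π[z,g](ρ[g/e](ρ[z/y](σ[e>7](R))))) → 4
  S → 6
  σ[z='r'](S) → 2
  ρ[g/b](σ[z='r'](S)) → 2
  π[z,g](ρ[g/b](σ[z='r'](S))) → 2
  ((σ[g<=8](γ[z; MIN(b)→g](S)) − π[z,g](ρ[g/e](ρ[z/y](σ[e>7](R))))) − π[z,g](ρ[g/b](σ[z='r'](S)))) → 3
  π[g](((σ[g<=8](γ[z; MIN(b)→g](S)) − π[z,g](ρ[g/e](ρ[z/y](σ[e>7](R))))) − π[z,g](ρ[g/b](σ[z='r'](S))))) → 3

== RESULT ==
g
3
3
6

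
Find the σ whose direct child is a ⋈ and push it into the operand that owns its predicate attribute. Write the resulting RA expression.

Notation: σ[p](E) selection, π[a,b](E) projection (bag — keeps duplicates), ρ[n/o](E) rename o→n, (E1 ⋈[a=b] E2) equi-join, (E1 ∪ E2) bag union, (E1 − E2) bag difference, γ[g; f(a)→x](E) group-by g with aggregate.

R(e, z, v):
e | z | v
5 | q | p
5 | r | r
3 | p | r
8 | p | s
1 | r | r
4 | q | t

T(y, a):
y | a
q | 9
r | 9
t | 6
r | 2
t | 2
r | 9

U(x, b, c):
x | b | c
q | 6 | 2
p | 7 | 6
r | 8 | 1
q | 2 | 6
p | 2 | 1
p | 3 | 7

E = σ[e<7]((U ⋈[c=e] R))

σ filters on e, owned by the right side.
E' = (U ⋈[c=e] σ[e<7](R))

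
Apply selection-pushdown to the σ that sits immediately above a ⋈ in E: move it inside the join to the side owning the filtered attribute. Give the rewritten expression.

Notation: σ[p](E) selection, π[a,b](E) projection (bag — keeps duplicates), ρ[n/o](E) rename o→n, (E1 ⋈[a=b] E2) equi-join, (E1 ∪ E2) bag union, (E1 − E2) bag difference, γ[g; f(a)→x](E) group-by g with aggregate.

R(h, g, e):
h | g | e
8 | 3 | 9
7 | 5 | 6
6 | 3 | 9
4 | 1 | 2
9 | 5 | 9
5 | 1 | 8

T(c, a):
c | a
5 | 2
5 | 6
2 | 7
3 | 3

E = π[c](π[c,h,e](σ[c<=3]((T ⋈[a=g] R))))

σ filters on c, owned by the left side.
E' = π[c](π[c,h,e]((σ[c<=3](T) ⋈[a=g] R)))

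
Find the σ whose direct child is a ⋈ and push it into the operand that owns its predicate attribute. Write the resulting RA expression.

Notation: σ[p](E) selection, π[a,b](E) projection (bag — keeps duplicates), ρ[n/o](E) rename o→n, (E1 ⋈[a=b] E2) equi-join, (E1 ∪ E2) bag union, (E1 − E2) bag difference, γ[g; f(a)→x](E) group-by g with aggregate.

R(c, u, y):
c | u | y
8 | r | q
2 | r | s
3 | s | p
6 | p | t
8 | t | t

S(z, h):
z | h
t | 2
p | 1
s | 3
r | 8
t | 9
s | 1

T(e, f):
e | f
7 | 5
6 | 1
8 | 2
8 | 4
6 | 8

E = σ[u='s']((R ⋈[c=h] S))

σ filters on u, owned by the left side.
E' = (σ[u='s'](R) ⋈[c=h] S)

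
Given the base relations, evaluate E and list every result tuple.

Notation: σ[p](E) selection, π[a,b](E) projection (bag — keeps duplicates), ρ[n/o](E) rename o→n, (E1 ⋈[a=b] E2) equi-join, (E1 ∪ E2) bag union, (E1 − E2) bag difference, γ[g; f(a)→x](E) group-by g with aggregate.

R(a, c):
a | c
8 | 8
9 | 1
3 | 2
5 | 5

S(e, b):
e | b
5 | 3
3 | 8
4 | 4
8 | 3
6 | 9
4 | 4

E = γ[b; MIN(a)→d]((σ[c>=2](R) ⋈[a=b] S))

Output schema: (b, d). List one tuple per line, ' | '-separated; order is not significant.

Per-node cardinality:
  R → 4
  σ[c>=2](R) → 3
  S → 6
  (σ[c>=2](R) ⋈[a=b] S) → 3
  γ[b; MIN(a)→d]((σ[c>=2](R) ⋈[a=b] S)) → 2

== RESULT ==
b | d
3 | 3
8 | 8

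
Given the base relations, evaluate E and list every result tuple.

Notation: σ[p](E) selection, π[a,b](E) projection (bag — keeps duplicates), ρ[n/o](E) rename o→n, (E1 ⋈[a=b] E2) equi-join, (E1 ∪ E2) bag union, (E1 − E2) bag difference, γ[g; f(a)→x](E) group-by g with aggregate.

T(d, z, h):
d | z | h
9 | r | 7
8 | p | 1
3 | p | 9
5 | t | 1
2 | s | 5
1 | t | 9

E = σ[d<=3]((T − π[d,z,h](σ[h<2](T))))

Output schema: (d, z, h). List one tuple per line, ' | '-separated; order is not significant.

Per-node cardinality:
  T → 6
  T → 6
  σ[h<2](T) → 2
  π[d,z,h](σ[h<2](T)) → 2
  (T − π[d,z,h](σ[h<2](T))) → 4
  σ[d<=3]((T − π[d,z,h](σ[h<2](T)))) → 3

== RESULT ==
d | z | h
1 | t | 9
2 | s | 5
3 | p | 9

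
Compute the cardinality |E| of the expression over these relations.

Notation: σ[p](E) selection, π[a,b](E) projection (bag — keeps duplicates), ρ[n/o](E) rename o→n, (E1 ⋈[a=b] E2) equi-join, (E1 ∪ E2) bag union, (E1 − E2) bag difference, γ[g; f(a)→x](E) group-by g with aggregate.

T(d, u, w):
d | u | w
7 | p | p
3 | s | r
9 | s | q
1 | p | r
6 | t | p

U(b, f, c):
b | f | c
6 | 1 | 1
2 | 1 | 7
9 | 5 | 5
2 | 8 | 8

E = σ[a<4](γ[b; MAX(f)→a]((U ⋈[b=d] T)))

Row counts bottom-up:
  U → 4
  T → 5
  (U ⋈[b=d] T) → 2
  γ[b; MAX(f)→a]((U ⋈[b=d] T)) → 2
  σ[a<4](γ[b; MAX(f)→a]((U ⋈[b=d] T))) → 1

|E| = 1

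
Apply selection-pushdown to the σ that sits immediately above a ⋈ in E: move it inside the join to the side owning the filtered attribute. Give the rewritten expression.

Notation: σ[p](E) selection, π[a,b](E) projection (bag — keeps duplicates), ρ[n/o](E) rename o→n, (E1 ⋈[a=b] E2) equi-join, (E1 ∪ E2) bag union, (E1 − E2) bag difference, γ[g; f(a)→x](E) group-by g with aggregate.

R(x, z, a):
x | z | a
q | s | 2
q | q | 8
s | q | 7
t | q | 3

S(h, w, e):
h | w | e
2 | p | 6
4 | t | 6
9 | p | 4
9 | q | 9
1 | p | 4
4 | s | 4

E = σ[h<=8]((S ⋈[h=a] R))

σ filters on h, owned by the left side.
E' = (σ[h<=8](S) ⋈[h=a] R)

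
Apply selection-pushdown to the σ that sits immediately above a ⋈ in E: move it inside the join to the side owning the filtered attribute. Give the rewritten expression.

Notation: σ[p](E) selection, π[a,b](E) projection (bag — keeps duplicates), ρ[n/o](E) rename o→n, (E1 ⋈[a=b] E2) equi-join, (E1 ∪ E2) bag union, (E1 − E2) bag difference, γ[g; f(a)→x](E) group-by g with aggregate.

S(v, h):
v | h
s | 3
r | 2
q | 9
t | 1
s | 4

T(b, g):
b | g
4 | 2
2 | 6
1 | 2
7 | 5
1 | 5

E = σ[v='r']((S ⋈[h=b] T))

σ filters on v, owned by the left side.
E' = (σ[v='r'](S) ⋈[h=b] T)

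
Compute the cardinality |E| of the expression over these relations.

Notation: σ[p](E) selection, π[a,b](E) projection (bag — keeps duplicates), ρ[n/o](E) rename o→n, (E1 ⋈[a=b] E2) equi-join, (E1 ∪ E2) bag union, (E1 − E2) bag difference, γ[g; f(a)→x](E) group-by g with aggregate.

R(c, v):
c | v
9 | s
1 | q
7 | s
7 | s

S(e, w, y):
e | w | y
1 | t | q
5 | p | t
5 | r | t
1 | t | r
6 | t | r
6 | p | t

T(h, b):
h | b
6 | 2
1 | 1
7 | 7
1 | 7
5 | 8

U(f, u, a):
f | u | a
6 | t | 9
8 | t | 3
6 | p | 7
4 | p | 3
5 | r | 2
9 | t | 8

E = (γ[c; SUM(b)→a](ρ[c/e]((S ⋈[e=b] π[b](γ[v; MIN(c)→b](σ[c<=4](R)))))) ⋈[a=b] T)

Row counts bottom-up:
  S → 6
  R → 4
  σ[c<=4](R) → 1
  γ[v; MIN(c)→b](σ[c<=4](R)) → 1
  π[b](γ[v; MIN(c)→b](σ[c<=4](R))) → 1
  (S ⋈[e=b] π[b](γ[v; MIN(c)→b](σ[c<=4](R)))) → 2
  ρ[c/e]((S ⋈[e=b] π[b](γ[v; MIN(c)→b](σ[c<=4](R))))) → 2
  γ[c; SUM(b)→a](ρ[c/e]((S ⋈[e=b] π[b](γ[v; MIN(c)→b](σ[c<=4](R)))))) → 1
  T → 5
  (γ[c; SUM(b)→a](ρ[c/e]((S ⋈[e=b] π[b](γ[v; MIN(c)→b](σ[c<=4](R)))))) ⋈[a=b] T) → 1

|E| = 1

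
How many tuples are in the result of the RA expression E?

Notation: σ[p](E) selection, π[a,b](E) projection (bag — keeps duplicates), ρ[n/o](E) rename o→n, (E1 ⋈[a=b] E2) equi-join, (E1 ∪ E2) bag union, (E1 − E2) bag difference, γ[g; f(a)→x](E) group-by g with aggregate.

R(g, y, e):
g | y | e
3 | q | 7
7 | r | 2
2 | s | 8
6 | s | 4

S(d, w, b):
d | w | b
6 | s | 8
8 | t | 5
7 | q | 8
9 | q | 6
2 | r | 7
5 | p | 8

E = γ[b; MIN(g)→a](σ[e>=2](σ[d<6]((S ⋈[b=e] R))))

Subexpression sizes:
  S → 6
  R → 4
  (S ⋈[b=e] R) → 4
  σ[d<6]((S ⋈[b=e] R)) → 2
  σ[e>=2](σ[d<6]((S ⋈[b=e] R))) → 2
  γ[b; MIN(g)→a](σ[e>=2](σ[d<6]((S ⋈[b=e] R)))) → 2

|E| = 2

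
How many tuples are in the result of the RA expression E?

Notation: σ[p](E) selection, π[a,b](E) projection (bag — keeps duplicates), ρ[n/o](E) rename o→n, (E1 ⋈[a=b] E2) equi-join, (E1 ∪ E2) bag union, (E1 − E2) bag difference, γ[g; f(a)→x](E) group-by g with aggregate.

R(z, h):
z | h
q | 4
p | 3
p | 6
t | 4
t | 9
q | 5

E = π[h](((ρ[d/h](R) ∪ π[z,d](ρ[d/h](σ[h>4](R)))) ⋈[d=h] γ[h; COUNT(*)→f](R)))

Per-node cardinality:
  R → 6
  ρ[d/h](R) → 6
  R → 6
  σ[h>4](R) → 3
  ρ[d/h](σ[h>4](R)) → 3
  π[z,d](ρ[d/h](σ[h>4](R))) → 3
  (ρ[d/h](R) ∪ π[z,d](ρ[d/h](σ[h>4](R)))) → 9
  R → 6
  γ[h; COUNT(*)→f](R) → 5
  ((ρ[d/h](R) ∪ π[z,d](ρ[d/h](σ[h>4](R)))) ⋈[d=h] γ[h; COUNT(*)→f](R)) → 9
  π[h](((ρ[d/h](R) ∪ π[z,d](ρ[d/h](σ[h>4](R)))) ⋈[d=h] γ[h; COUNT(*)→f](R))) → 9

|E| = 9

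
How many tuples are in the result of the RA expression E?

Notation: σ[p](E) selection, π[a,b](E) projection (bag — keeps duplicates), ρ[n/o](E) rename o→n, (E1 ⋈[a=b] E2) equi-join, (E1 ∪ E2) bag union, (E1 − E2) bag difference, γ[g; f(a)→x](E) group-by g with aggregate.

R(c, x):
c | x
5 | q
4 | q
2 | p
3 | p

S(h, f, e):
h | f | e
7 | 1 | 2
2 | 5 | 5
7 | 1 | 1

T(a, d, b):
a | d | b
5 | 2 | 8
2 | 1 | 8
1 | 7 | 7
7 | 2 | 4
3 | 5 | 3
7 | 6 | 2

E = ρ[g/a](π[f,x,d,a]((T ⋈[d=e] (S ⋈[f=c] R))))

Stepwise |·|:
  T → 6
  S → 3
  R → 4
  (S ⋈[f=c] R) → 1
  (T ⋈[d=e] (S ⋈[f=c] R)) → 1
  π[f,x,d,a]((T ⋈[d=e] (S ⋈[f=c] R))) → 1
  ρ[g/a](π[f,x,d,a]((T ⋈[d=e] (S ⋈[f=c] R)))) → 1

|E| = 1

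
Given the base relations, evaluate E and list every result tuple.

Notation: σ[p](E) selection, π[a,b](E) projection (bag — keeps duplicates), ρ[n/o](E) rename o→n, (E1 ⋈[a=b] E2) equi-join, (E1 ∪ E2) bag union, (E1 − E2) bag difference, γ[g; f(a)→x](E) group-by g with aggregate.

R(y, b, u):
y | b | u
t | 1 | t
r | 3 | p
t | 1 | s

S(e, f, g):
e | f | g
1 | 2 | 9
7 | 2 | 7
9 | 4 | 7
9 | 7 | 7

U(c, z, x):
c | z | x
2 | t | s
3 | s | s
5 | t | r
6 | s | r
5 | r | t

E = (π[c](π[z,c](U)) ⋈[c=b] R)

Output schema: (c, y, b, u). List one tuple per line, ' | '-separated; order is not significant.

Subexpression sizes:
  U → 5
  π[z,c](U) → 5
  π[c](π[z,c](U)) → 5
  R → 3
  (π[c](π[z,c](U)) ⋈[c=b] R) → 1

== RESULT ==
c | y | b | u
3 | r | 3 | p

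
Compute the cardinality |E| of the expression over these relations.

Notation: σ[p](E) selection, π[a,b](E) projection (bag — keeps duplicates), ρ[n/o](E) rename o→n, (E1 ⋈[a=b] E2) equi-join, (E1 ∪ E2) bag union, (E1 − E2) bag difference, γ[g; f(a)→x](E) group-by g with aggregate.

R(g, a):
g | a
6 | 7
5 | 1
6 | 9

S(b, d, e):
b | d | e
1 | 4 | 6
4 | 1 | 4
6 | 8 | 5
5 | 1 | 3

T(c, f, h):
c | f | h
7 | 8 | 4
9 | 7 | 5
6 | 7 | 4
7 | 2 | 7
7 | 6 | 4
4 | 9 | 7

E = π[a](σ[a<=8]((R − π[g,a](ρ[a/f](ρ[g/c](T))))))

Row counts bottom-up:
  R → 3
  T → 6
  ρ[g/c](T) → 6
  ρ[a/f](ρ[g/c](T)) → 6
  π[g,a](ρ[a/f](ρ[g/c](T))) → 6
  (R − π[g,a](ρ[a/f](ρ[g/c](T)))) → 2
  σ[a<=8]((R − π[g,a](ρ[a/f](ρ[g/c](T))))) → 1
  π[a](σ[a<=8]((R − π[g,a](ρ[a/f](ρ[g/c](T)))))) → 1

|E| = 1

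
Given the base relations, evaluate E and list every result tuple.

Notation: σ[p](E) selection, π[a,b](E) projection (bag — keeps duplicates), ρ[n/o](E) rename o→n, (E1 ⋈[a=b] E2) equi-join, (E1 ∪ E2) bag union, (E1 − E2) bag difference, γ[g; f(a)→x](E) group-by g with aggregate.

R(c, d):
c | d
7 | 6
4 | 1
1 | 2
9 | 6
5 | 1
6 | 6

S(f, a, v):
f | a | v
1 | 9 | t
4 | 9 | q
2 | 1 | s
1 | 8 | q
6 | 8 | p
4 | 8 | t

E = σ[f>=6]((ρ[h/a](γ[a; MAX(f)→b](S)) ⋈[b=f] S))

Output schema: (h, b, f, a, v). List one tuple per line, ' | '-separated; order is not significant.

Subexpression sizes:
  S → 6
  γ[a; MAX(f)→b](S) → 3
  ρ[h/a](γ[a; MAX(f)→b](S)) → 3
  S → 6
  (ρ[h/a](γ[a; MAX(f)→b](S)) ⋈[b=f] S) → 4
  σ[f>=6]((ρ[h/a](γ[a; MAX(f)→b](S)) ⋈[b=f] S)) → 1

== RESULT ==
h | b | f | a | v
8 | 6 | 6 | 8 | p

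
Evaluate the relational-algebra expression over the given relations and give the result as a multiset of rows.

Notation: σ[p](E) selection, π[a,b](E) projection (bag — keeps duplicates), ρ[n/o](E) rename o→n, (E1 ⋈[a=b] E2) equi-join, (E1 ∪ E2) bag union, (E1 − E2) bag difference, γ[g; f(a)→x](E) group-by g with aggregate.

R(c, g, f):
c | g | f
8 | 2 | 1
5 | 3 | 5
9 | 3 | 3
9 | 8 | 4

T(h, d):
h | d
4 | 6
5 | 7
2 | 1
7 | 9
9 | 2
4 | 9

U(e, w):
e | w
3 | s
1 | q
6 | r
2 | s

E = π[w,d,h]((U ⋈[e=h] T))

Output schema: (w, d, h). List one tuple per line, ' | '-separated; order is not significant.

Row counts bottom-up:
  U → 4
  T → 6
  (U ⋈[e=h] T) → 1
  π[w,d,h]((U ⋈[e=h] T)) → 1

== RESULT ==
w | d | h
s | 1 | 2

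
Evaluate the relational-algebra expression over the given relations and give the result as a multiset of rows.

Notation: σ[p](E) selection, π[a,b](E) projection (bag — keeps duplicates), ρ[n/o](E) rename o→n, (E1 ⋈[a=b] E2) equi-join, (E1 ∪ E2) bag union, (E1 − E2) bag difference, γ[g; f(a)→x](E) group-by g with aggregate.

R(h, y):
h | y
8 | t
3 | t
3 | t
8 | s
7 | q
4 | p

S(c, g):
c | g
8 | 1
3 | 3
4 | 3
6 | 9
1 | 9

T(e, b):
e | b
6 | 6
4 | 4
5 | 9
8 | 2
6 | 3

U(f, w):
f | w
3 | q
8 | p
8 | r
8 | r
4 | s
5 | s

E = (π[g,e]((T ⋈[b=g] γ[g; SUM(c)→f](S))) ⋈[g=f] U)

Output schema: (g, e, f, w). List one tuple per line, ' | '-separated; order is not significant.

Row counts bottom-up:
  T → 5
  S → 5
  γ[g; SUM(c)→f](S) → 3
  (T ⋈[b=g] γ[g; SUM(c)→f](S)) → 2
  π[g,e]((T ⋈[b=g] γ[g; SUM(c)→f](S))) → 2
  U → 6
  (π[g,e]((T ⋈[b=g] γ[g; SUM(c)→f](S))) ⋈[g=f] U) → 1

== RESULT ==
g | e | f | w
3 | 6 | 3 | q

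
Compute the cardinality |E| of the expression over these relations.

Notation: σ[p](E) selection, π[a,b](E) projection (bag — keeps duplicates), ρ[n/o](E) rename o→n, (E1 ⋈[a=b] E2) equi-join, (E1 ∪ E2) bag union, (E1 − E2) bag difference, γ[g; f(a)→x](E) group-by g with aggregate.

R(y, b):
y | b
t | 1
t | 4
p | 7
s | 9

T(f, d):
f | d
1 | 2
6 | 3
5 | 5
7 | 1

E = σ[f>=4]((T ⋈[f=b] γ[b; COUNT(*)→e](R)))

Row counts bottom-up:
  T → 4
  R → 4
  γ[b; COUNT(*)→e](R) → 4
  (T ⋈[f=b] γ[b; COUNT(*)→e](R)) → 2
  σ[f>=4]((T ⋈[f=b] γ[b; COUNT(*)→e](R))) → 1

|E| = 1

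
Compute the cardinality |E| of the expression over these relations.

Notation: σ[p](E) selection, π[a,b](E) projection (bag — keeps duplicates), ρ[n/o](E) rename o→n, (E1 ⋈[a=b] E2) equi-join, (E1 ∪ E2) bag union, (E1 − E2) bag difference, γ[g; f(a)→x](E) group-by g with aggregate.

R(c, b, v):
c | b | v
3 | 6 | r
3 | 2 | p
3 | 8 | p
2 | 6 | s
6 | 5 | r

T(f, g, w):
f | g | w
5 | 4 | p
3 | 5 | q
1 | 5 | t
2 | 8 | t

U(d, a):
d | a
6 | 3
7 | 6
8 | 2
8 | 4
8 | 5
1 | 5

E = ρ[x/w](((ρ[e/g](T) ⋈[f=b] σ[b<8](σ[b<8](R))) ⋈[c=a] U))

Per-node cardinality:
  T → 4
  ρ[e/g](T) → 4
  R → 5
  σ[b<8](R) → 4
  σ[b<8](σ[b<8](R)) → 4
  (ρ[e/g](T) ⋈[f=b] σ[b<8](σ[b<8](R))) → 2
  U → 6
  ((ρ[e/g](T) ⋈[f=b] σ[b<8](σ[b<8](R))) ⋈[c=a] U) → 2
  ρ[x/w](((ρ[e/g](T) ⋈[f=b] σ[b<8](σ[b<8](R))) ⋈[c=a] U)) → 2

|E| = 2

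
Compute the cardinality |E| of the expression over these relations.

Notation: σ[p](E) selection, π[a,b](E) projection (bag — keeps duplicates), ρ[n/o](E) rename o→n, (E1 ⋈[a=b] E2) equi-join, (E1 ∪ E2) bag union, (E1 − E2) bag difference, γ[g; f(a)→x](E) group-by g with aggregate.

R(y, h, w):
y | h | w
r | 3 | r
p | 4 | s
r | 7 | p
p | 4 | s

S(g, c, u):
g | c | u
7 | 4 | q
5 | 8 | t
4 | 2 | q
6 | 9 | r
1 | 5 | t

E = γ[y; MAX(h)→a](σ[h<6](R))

Stepwise |·|:
  R → 4
  σ[h<6](R) → 3
  γ[y; MAX(h)→a](σ[h<6](R)) → 2

|E| = 2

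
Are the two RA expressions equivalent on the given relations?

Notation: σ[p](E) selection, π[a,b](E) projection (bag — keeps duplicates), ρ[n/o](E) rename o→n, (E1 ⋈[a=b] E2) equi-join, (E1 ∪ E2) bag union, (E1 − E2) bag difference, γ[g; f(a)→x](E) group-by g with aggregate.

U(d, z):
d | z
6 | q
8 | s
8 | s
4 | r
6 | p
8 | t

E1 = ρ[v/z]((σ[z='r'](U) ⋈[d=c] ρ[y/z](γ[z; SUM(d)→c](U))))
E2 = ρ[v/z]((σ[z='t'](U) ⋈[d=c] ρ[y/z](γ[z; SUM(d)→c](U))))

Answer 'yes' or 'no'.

E1 subexpression sizes:
  U → 6
  σ[z='r'](U) → 1
  U → 6
  γ[z; SUM(d)→c](U) → 5
  ρ[y/z](γ[z; SUM(d)→c](U)) → 5
  (σ[z='r'](U) ⋈[d=c] ρ[y/z](γ[z; SUM(d)→c](U))) → 1
  ρ[v/z]((σ[z='r'](U) ⋈[d=c] ρ[y/z](γ[z; SUM(d)→c](U)))) → 1
E2 subexpression sizes:
  U → 6
  σ[z='t'](U) → 1
  U → 6
  γ[z; SUM(d)→c](U) → 5
  ρ[y/z](γ[z; SUM(d)→c](U)) → 5
  (σ[z='t'](U) ⋈[d=c] ρ[y/z](γ[z; SUM(d)→c](U))) → 1
  ρ[v/z]((σ[z='t'](U) ⋈[d=c] ρ[y/z](γ[z; SUM(d)→c](U)))) → 1

E1 result:
d | v | y | c
4 | r | r | 4
E2 result:
d | v | y | c
8 | t | t | 8
Witness: (4, 'r', 'r', 4) appears 1× in E1 but 0× in E2.

no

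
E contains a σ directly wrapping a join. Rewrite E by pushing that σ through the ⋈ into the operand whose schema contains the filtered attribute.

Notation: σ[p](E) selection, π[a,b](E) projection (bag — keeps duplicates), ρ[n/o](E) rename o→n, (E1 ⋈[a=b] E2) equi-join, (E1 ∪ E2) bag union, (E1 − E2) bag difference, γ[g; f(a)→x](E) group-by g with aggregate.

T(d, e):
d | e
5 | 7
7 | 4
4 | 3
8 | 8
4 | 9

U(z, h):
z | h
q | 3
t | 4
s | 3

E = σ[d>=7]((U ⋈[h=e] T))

σ filters on d, owned by the right side.
E' = (U ⋈[h=e] σ[d>=7](T))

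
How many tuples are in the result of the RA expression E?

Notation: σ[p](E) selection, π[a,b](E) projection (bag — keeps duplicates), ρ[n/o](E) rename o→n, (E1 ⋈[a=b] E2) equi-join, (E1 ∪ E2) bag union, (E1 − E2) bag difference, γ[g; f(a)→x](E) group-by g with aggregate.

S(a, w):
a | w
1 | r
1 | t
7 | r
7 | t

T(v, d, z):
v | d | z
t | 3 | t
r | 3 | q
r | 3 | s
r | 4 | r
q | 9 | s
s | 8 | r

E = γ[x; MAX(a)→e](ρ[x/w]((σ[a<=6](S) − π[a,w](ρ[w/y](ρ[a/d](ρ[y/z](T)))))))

Stepwise |·|:
  S → 4
  σ[a<=6](S) → 2
  T → 6
  ρ[y/z](T) → 6
  ρ[a/d](ρ[y/z](T)) → 6
  ρ[w/y](ρ[a/d](ρ[y/z](T))) → 6
  π[a,w](ρ[w/y](ρ[a/d](ρ[y/z](T)))) → 6
  (σ[a<=6](S) − π[a,w](ρ[w/y](ρ[a/d](ρ[y/z](T))))) → 2
  ρ[x/w]((σ[a<=6](S) − π[a,w](ρ[w/y](ρ[a/d](ρ[y/z](T)))))) → 2
  γ[x; MAX(a)→e](ρ[x/w]((σ[a<=6](S) − π[a,w](ρ[w/y](ρ[a/d](ρ[y/z](T))))))) → 2

|E| = 2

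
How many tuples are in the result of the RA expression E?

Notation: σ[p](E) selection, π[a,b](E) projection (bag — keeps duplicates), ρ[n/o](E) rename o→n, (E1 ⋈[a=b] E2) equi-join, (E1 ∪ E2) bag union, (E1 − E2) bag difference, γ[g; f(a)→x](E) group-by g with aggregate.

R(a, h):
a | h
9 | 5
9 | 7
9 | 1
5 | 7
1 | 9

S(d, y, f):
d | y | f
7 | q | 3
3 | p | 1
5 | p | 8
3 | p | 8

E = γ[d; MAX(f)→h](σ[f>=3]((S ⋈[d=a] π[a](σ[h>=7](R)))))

Row counts bottom-up:
  S → 4
  R → 5
  σ[h>=7](R) → 3
  π[a](σ[h>=7](R)) → 3
  (S ⋈[d=a] π[a](σ[h>=7](R))) → 1
  σ[f>=3]((S ⋈[d=a] π[a](σ[h>=7](R)))) → 1
  γ[d; MAX(f)→h](σ[f>=3]((S ⋈[d=a] π[a](σ[h>=7](R))))) → 1

|E| = 1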